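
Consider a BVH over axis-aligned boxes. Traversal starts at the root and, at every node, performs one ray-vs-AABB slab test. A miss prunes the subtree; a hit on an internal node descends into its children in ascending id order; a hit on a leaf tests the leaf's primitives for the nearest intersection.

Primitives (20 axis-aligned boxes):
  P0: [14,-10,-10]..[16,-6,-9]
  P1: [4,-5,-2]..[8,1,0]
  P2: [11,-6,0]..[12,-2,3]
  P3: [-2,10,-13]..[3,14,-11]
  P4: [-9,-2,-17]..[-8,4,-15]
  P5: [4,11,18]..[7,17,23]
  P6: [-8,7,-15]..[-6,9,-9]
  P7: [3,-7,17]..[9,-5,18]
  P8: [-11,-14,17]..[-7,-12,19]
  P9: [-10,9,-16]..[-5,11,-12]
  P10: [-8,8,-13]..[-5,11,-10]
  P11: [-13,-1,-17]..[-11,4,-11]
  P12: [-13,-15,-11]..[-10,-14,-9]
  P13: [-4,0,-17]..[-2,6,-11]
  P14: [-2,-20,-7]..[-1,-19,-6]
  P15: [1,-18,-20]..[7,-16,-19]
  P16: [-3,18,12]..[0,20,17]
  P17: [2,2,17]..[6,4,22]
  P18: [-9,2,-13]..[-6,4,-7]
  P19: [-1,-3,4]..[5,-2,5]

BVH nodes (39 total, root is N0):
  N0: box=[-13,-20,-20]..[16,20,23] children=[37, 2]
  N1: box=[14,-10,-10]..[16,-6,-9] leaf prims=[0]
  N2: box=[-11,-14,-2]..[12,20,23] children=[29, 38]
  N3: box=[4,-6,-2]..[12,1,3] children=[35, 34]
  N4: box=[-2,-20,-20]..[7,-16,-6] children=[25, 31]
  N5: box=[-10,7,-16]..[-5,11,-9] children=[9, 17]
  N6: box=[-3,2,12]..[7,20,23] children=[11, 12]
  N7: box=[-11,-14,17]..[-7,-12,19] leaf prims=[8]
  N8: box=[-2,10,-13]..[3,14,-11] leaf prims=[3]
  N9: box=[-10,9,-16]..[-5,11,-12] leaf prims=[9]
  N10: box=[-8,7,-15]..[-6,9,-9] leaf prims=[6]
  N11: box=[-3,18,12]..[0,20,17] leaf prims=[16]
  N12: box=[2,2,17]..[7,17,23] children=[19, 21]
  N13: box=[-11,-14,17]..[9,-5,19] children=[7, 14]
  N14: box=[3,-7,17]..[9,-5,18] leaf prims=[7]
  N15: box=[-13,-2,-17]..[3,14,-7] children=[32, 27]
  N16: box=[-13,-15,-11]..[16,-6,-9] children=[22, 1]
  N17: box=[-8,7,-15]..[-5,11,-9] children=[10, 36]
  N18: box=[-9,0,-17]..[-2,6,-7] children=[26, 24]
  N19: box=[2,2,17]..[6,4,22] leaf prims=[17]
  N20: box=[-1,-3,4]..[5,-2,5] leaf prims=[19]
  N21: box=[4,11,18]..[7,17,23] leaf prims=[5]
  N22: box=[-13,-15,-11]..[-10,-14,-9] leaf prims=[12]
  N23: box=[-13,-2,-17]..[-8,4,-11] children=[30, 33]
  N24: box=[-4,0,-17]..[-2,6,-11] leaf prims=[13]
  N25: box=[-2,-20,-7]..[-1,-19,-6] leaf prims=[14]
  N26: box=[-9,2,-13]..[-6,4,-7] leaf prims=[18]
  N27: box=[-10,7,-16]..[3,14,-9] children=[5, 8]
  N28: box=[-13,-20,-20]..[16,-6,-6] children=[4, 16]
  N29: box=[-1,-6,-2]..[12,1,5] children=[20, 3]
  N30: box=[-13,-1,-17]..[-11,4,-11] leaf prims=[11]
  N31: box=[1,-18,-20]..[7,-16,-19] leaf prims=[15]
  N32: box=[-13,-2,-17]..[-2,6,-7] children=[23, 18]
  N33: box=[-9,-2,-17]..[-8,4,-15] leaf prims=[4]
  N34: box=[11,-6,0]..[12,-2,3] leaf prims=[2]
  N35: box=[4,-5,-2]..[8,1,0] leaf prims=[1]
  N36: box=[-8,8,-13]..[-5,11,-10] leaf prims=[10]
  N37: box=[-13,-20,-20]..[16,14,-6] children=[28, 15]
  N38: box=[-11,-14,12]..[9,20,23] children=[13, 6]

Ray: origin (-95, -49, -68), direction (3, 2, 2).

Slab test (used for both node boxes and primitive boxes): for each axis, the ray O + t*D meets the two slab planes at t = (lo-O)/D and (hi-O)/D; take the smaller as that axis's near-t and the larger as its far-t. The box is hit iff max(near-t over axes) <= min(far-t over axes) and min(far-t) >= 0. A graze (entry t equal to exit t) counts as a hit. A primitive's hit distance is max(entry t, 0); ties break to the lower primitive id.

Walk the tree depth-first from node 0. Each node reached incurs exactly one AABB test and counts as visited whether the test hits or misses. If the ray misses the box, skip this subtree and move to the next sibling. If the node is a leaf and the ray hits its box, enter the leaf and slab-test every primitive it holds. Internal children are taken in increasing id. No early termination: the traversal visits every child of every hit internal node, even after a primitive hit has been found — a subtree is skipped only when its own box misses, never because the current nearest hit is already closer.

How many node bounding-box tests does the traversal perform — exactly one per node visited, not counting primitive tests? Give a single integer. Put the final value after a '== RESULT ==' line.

Trace the traversal:
N0 x:[82/3,37] y:[29/2,69/2] z:[24,91/2] -> hit [82/3,69/2], descend [2, 37]
  N2 x:[28,107/3] y:[35/2,69/2] z:[33,91/2] -> hit [33,69/2], descend [29, 38]
    N29 x:[94/3,107/3] y:[43/2,25] z:[33,73/2] -> miss, prune
    N38 x:[28,104/3] y:[35/2,69/2] z:[40,91/2] -> miss, prune
  N37 x:[82/3,37] y:[29/2,63/2] z:[24,31] -> hit [82/3,31], descend [15, 28]
    N15 x:[82/3,98/3] y:[47/2,63/2] z:[51/2,61/2] -> hit [82/3,61/2], descend [27, 32]
      N27 x:[85/3,98/3] y:[28,63/2] z:[26,59/2] -> hit [85/3,59/2], descend [5, 8]
        N5 x:[85/3,30] y:[28,30] z:[26,59/2] -> hit [85/3,59/2], descend [9, 17]
          N9 x:[85/3,30] y:[29,30] z:[26,28] -> miss, prune
          N17 x:[29,30] y:[28,30] z:[53/2,59/2] -> hit [29,59/2], descend [10, 36]
            N10 x:[29,89/3] y:[28,29] z:[53/2,59/2] -> hit [29,29] leaf, test {P6@t=29}
            N36 x:[29,30] y:[57/2,30] z:[55/2,29] -> hit [29,29] leaf, test {P10@t=29}
        N8 x:[31,98/3] y:[59/2,63/2] z:[55/2,57/2] -> miss, prune
      N32 x:[82/3,31] y:[47/2,55/2] z:[51/2,61/2] -> hit [82/3,55/2], descend [18, 23]
        N18 x:[86/3,31] y:[49/2,55/2] z:[51/2,61/2] -> miss, prune
        N23 x:[82/3,29] y:[47/2,53/2] z:[51/2,57/2] -> miss, prune
    N28 x:[82/3,37] y:[29/2,43/2] z:[24,31] -> miss, prune

Summary -> nodes [0, 2, 29, 38, 37, 15, 27, 5, 9, 17, 10, 36, 8, 32, 18, 23, 28]; box-tests=17; leaf-entries=2; first=P6

== RESULT ==
17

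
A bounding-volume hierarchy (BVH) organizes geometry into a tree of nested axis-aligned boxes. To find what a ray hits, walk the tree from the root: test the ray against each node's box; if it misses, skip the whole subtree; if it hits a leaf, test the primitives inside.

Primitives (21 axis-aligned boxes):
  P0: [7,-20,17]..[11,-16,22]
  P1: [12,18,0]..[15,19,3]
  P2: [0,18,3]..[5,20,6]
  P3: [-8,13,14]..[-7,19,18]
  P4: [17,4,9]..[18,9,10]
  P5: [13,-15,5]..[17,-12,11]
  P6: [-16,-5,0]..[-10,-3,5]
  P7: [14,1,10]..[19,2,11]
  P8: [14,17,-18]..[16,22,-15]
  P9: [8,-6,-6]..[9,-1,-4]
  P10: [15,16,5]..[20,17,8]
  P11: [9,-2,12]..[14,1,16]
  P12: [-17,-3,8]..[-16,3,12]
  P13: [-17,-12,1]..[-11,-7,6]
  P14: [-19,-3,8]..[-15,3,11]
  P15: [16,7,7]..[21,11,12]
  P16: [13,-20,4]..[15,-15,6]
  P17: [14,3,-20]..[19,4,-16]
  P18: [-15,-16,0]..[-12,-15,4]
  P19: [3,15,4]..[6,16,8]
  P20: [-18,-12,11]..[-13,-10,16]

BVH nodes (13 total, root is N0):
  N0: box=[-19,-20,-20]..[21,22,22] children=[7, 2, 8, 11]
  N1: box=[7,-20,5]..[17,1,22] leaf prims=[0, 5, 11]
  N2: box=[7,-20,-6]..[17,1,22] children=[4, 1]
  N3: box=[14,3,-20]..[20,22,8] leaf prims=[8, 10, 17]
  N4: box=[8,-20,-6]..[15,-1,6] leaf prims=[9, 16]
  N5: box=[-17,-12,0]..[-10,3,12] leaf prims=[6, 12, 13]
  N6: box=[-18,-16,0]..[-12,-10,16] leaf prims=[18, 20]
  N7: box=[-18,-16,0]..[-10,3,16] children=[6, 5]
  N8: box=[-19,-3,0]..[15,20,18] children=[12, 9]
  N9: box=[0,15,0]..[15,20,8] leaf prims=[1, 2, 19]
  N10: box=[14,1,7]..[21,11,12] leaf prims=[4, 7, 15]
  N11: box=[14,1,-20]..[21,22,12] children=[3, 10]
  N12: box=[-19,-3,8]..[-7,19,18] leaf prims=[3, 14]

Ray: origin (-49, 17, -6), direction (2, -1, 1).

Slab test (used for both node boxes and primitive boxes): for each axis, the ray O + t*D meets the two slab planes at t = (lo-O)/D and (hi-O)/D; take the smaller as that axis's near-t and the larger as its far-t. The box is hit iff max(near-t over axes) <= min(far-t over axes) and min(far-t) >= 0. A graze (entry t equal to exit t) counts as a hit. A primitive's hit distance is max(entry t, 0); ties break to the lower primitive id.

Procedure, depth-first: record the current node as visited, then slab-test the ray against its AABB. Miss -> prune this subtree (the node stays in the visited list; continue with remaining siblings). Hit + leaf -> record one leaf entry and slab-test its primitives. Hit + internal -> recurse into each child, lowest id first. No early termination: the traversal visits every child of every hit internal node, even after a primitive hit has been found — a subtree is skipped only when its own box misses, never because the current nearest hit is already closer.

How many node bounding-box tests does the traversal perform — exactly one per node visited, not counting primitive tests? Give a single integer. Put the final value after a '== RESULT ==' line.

Walk:
N0 x:[15,35] y:[-5,37] z:[-14,28] -> hit [15,28], descend [2, 7, 8, 11]
  N2 x:[28,33] y:[16,37] z:[0,28] -> hit [28,28], descend [1, 4]
    N1 x:[28,33] y:[16,37] z:[11,28] -> hit [28,28] leaf, test {P0(miss), P5(miss), P11(miss)}
    N4 x:[57/2,32] y:[18,37] z:[0,12] -> miss, prune
  N7 x:[31/2,39/2] y:[14,33] z:[6,22] -> hit [31/2,39/2], descend [5, 6]
    N5 x:[16,39/2] y:[14,29] z:[6,18] -> hit [16,18] leaf, test {P6(miss), P12@t=16, P13(miss)}
    N6 x:[31/2,37/2] y:[27,33] z:[6,22] -> miss, prune
  N8 x:[15,32] y:[-3,20] z:[6,24] -> hit [15,20], descend [9, 12]
    N9 x:[49/2,32] y:[-3,2] z:[6,14] -> miss, prune
    N12 x:[15,21] y:[-2,20] z:[14,24] -> hit [15,20] leaf, test {P3(miss), P14@t=15}
  N11 x:[63/2,35] y:[-5,16] z:[-14,18] -> miss, prune

Summary -> nodes [0, 2, 1, 4, 7, 5, 6, 8, 9, 12, 11]; box-tests=11; leaf-entries=3; first=P14

== RESULT ==
11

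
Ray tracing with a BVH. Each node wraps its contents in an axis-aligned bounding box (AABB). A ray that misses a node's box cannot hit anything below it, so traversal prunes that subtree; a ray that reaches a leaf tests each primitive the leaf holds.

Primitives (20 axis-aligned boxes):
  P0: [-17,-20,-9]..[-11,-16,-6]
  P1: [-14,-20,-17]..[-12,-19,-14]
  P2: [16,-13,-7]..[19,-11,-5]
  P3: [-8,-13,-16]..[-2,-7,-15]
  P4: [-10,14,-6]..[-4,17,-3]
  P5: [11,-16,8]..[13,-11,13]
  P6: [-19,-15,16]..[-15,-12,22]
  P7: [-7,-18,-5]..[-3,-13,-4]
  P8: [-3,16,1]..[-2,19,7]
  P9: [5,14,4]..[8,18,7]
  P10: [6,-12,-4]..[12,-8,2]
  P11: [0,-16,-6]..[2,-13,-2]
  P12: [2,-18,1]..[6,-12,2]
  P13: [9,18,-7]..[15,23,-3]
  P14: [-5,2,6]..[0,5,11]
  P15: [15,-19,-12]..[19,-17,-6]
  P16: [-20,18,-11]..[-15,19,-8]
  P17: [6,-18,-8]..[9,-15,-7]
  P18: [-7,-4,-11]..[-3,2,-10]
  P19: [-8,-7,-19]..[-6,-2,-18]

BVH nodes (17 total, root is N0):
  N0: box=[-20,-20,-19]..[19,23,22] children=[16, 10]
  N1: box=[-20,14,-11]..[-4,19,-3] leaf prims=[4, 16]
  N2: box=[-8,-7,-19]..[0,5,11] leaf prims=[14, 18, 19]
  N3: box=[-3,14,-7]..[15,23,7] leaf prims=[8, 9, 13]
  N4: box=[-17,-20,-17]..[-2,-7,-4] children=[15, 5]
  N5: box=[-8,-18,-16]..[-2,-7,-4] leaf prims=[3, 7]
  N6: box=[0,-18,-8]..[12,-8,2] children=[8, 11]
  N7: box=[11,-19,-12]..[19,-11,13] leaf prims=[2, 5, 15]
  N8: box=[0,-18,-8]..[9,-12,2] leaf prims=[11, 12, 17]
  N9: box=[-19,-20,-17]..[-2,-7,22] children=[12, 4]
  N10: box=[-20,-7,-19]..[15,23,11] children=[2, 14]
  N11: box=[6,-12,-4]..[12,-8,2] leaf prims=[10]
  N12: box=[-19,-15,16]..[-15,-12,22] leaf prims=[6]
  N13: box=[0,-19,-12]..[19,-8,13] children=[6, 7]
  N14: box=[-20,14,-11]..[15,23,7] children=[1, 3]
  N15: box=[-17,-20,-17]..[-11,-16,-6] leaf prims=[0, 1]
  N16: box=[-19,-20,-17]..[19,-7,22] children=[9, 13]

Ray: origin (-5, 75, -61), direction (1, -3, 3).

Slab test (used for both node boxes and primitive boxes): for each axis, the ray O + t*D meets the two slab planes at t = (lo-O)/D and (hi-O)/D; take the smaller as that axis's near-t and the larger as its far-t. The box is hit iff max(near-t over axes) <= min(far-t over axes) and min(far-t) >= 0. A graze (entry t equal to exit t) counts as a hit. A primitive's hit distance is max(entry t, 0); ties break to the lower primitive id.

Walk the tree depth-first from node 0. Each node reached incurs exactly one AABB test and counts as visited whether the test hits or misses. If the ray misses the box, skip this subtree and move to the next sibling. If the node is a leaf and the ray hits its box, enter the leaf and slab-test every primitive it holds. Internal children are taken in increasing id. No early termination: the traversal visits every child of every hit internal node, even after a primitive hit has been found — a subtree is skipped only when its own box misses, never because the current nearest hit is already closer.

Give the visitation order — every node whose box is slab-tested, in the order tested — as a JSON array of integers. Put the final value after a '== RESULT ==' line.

Traverse from the root:
N0 x:[-15,24] y:[52/3,95/3] z:[14,83/3] -> hit [52/3,24], descend [10, 16]
  N10 x:[-15,20] y:[52/3,82/3] z:[14,24] -> hit [52/3,20], descend [2, 14]
    N2 x:[-3,5] y:[70/3,82/3] z:[14,24] -> miss, prune
    N14 x:[-15,20] y:[52/3,61/3] z:[50/3,68/3] -> hit [52/3,20], descend [1, 3]
      N1 x:[-15,1] y:[56/3,61/3] z:[50/3,58/3] -> miss, prune
      N3 x:[2,20] y:[52/3,61/3] z:[18,68/3] -> hit [18,20] leaf, test {P8(miss), P9(miss), P13@t=18}
  N16 x:[-14,24] y:[82/3,95/3] z:[44/3,83/3] -> miss, prune

Summary -> nodes [0, 10, 2, 14, 1, 3, 16]; box-tests=7; leaf-entries=1; first=P13

== RESULT ==
[0, 10, 2, 14, 1, 3, 16]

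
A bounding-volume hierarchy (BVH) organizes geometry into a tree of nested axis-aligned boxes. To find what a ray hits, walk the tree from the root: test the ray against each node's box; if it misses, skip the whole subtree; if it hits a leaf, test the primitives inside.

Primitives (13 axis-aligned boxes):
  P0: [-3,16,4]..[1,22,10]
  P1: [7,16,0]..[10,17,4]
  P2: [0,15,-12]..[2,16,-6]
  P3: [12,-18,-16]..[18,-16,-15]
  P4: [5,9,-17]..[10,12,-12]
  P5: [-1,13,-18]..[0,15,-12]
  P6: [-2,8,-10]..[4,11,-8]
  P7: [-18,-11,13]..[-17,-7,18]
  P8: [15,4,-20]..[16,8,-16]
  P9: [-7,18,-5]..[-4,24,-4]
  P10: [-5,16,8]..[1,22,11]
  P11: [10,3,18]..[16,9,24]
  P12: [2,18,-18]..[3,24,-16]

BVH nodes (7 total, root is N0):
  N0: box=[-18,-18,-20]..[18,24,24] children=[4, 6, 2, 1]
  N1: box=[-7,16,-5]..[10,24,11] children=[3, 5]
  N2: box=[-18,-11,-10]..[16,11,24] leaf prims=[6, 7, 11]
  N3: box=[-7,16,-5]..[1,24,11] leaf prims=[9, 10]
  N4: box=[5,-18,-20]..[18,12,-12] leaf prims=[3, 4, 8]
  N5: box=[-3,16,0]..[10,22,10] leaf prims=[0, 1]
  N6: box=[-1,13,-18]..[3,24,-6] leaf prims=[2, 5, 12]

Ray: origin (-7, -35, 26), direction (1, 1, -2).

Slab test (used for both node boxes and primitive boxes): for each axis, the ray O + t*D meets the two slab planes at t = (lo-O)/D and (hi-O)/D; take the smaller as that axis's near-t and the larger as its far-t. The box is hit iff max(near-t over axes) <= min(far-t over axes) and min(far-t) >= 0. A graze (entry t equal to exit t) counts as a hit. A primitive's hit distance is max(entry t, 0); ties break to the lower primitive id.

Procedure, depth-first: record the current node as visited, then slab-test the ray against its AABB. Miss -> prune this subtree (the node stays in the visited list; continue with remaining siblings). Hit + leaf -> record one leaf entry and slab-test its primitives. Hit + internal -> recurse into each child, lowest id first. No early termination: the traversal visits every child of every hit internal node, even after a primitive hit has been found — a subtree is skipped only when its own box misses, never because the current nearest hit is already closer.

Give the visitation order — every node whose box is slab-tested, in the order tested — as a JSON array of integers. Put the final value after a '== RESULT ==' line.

Traverse from the root:
N0 x:[-11,25] y:[17,59] z:[1,23] -> hit [17,23], descend [1, 2, 4, 6]
  N1 x:[0,17] y:[51,59] z:[15/2,31/2] -> miss, prune
  N2 x:[-11,23] y:[24,46] z:[1,18] -> miss, prune
  N4 x:[12,25] y:[17,47] z:[19,23] -> hit [19,23] leaf, test {P3(miss), P4(miss), P8(miss)}
  N6 x:[6,10] y:[48,59] z:[16,22] -> miss, prune

Visited [0, 1, 2, 4, 6]. Tests: 5 box, 1 leaf. Nearest: miss.

== RESULT ==
[0, 1, 2, 4, 6]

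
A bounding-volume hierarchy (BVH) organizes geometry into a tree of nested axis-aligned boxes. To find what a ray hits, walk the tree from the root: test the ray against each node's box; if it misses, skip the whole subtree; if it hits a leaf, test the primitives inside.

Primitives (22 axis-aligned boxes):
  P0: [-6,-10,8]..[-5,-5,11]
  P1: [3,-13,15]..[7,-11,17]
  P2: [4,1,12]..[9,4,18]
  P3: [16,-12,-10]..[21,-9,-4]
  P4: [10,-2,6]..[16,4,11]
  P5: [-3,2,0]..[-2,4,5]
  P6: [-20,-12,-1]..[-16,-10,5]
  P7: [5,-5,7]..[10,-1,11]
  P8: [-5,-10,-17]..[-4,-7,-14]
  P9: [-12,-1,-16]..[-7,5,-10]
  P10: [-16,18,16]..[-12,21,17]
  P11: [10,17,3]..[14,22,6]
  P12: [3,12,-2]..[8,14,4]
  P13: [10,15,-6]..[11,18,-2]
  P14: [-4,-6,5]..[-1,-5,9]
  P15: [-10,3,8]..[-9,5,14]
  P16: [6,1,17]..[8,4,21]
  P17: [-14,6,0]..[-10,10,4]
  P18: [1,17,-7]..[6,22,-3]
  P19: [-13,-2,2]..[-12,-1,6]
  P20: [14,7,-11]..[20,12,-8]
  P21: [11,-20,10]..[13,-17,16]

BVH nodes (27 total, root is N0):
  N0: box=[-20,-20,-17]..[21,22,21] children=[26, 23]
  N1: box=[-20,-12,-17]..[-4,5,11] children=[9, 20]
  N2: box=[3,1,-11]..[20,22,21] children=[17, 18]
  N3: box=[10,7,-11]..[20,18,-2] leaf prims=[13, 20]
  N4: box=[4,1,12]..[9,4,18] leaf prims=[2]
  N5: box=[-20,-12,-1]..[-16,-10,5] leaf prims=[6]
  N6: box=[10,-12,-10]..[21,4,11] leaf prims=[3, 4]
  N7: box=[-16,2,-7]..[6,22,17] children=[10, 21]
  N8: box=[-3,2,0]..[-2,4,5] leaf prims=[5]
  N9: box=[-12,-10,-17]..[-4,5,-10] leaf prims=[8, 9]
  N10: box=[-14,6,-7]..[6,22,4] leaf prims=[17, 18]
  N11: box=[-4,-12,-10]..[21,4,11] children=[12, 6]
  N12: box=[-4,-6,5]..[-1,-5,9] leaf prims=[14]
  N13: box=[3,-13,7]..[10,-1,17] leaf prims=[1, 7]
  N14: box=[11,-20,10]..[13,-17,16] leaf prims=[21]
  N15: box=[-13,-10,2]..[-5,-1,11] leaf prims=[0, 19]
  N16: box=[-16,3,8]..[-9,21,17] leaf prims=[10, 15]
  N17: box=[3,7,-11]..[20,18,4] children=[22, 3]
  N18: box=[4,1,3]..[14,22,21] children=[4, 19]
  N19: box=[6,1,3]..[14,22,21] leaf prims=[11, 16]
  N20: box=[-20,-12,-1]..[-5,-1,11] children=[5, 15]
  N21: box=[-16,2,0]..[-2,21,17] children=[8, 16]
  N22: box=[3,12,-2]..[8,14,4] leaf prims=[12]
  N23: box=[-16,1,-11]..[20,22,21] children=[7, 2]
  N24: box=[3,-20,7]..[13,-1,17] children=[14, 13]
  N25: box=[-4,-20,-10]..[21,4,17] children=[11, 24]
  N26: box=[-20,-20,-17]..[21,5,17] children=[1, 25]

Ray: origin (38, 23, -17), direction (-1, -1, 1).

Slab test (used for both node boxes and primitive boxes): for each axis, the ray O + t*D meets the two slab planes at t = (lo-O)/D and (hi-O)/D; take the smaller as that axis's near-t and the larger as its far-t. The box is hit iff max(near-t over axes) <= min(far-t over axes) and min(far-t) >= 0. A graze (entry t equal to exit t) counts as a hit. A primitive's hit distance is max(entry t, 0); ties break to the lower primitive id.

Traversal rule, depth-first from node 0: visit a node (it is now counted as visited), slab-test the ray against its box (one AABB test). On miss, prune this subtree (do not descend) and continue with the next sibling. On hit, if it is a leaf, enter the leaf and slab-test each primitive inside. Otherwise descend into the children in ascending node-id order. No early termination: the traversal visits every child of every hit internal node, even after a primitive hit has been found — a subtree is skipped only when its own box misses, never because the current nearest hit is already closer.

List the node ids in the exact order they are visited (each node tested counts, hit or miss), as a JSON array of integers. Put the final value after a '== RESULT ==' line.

Walk:
N0 x:[17,58] y:[1,43] z:[0,38] -> hit [17,38], descend [23, 26]
  N23 x:[18,54] y:[1,22] z:[6,38] -> hit [18,22], descend [2, 7]
    N2 x:[18,35] y:[1,22] z:[6,38] -> hit [18,22], descend [17, 18]
      N17 x:[18,35] y:[5,16] z:[6,21] -> miss, prune
      N18 x:[24,34] y:[1,22] z:[20,38] -> miss, prune
    N7 x:[32,54] y:[1,21] z:[10,34] -> miss, prune
  N26 x:[17,58] y:[18,43] z:[0,34] -> hit [18,34], descend [1, 25]
    N1 x:[42,58] y:[18,35] z:[0,28] -> miss, prune
    N25 x:[17,42] y:[19,43] z:[7,34] -> hit [19,34], descend [11, 24]
      N11 x:[17,42] y:[19,35] z:[7,28] -> hit [19,28], descend [6, 12]
        N6 x:[17,28] y:[19,35] z:[7,28] -> hit [19,28] leaf, test {P3(miss), P4@t=23}
        N12 x:[39,42] y:[28,29] z:[22,26] -> miss, prune
      N24 x:[25,35] y:[24,43] z:[24,34] -> hit [25,34], descend [13, 14]
        N13 x:[28,35] y:[24,36] z:[24,34] -> hit [28,34] leaf, test {P1@t=34, P7@t=28}
        N14 x:[25,27] y:[40,43] z:[27,33] -> miss, prune

Summary -> nodes [0, 23, 2, 17, 18, 7, 26, 1, 25, 11, 6, 12, 24, 13, 14]; box-tests=15; leaf-entries=2; first=P4

== RESULT ==
[0, 23, 2, 17, 18, 7, 26, 1, 25, 11, 6, 12, 24, 13, 14]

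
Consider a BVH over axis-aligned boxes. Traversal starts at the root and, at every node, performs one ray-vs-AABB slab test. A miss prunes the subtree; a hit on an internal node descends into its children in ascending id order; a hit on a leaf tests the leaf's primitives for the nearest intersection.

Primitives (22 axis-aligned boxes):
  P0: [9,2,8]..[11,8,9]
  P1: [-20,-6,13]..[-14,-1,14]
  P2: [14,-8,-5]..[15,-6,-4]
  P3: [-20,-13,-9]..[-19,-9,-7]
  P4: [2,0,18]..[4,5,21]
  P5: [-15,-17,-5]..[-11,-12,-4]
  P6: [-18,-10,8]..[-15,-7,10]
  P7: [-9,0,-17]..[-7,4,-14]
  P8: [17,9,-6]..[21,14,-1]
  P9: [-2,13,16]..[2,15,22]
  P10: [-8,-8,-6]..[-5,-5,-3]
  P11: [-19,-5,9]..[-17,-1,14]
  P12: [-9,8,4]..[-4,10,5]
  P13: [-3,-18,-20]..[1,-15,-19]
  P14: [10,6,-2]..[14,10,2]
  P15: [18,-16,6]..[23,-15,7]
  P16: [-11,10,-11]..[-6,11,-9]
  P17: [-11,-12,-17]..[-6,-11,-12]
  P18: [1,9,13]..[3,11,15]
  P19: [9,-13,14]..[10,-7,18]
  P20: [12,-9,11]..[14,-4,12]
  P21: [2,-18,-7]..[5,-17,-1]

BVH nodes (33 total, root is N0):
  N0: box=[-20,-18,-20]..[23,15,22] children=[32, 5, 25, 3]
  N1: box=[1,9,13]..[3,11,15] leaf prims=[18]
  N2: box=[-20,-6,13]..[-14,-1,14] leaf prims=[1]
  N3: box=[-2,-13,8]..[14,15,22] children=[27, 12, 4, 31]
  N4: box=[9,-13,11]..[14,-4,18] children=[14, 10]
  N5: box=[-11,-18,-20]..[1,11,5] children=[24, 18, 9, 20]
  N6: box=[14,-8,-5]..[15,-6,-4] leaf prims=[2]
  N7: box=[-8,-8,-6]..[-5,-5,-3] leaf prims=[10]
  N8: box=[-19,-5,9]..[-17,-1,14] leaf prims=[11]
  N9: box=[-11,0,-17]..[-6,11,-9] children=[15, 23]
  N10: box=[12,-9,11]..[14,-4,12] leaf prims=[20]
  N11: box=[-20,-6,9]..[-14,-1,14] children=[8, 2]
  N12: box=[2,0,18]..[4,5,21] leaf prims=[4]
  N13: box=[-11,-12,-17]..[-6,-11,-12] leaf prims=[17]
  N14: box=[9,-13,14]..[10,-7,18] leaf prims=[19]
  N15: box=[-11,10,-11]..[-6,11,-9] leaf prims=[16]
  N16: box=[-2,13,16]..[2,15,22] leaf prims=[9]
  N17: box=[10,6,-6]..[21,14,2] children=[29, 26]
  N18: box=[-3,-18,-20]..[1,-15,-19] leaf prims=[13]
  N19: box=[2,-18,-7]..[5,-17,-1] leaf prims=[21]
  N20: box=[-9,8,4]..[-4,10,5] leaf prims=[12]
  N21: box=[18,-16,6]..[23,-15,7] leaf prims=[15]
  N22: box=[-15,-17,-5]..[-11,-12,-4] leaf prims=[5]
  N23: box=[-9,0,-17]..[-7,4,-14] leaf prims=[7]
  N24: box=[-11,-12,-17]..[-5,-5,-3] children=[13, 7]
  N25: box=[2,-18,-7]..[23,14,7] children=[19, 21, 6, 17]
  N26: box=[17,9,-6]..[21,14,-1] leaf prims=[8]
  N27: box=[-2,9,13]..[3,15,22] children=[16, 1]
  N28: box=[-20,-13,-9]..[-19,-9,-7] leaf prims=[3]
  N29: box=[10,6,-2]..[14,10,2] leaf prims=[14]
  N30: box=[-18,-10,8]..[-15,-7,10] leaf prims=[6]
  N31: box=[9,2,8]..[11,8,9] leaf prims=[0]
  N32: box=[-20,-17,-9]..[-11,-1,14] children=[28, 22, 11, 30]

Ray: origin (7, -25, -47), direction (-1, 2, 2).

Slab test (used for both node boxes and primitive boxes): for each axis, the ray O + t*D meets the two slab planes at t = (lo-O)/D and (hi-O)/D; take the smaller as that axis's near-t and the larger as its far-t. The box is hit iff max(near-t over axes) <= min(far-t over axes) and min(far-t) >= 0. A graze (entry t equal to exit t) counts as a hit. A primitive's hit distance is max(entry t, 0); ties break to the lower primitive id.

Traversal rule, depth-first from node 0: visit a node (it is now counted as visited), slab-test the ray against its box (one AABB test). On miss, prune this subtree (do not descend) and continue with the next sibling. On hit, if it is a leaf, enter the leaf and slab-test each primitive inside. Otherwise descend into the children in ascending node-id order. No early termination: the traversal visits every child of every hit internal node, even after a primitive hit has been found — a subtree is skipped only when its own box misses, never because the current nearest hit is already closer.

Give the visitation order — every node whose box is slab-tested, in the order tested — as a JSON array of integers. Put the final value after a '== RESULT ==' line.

Trace the traversal:
N0 x:[-16,27] y:[7/2,20] z:[27/2,69/2] -> hit [27/2,20], descend [3, 5, 25, 32]
  N3 x:[-7,9] y:[6,20] z:[55/2,69/2] -> miss, prune
  N5 x:[6,18] y:[7/2,18] z:[27/2,26] -> hit [27/2,18], descend [9, 18, 20, 24]
    N9 x:[13,18] y:[25/2,18] z:[15,19] -> hit [15,18], descend [15, 23]
      N15 x:[13,18] y:[35/2,18] z:[18,19] -> hit [18,18] leaf, test {P16@t=18}
      N23 x:[14,16] y:[25/2,29/2] z:[15,33/2] -> miss, prune
    N18 x:[6,10] y:[7/2,5] z:[27/2,14] -> miss, prune
    N20 x:[11,16] y:[33/2,35/2] z:[51/2,26] -> miss, prune
    N24 x:[12,18] y:[13/2,10] z:[15,22] -> miss, prune
  N25 x:[-16,5] y:[7/2,39/2] z:[20,27] -> miss, prune
  N32 x:[18,27] y:[4,12] z:[19,61/2] -> miss, prune

Summary -> nodes [0, 3, 5, 9, 15, 23, 18, 20, 24, 25, 32]; box-tests=11; leaf-entries=1; first=P16

== RESULT ==
[0, 3, 5, 9, 15, 23, 18, 20, 24, 25, 32]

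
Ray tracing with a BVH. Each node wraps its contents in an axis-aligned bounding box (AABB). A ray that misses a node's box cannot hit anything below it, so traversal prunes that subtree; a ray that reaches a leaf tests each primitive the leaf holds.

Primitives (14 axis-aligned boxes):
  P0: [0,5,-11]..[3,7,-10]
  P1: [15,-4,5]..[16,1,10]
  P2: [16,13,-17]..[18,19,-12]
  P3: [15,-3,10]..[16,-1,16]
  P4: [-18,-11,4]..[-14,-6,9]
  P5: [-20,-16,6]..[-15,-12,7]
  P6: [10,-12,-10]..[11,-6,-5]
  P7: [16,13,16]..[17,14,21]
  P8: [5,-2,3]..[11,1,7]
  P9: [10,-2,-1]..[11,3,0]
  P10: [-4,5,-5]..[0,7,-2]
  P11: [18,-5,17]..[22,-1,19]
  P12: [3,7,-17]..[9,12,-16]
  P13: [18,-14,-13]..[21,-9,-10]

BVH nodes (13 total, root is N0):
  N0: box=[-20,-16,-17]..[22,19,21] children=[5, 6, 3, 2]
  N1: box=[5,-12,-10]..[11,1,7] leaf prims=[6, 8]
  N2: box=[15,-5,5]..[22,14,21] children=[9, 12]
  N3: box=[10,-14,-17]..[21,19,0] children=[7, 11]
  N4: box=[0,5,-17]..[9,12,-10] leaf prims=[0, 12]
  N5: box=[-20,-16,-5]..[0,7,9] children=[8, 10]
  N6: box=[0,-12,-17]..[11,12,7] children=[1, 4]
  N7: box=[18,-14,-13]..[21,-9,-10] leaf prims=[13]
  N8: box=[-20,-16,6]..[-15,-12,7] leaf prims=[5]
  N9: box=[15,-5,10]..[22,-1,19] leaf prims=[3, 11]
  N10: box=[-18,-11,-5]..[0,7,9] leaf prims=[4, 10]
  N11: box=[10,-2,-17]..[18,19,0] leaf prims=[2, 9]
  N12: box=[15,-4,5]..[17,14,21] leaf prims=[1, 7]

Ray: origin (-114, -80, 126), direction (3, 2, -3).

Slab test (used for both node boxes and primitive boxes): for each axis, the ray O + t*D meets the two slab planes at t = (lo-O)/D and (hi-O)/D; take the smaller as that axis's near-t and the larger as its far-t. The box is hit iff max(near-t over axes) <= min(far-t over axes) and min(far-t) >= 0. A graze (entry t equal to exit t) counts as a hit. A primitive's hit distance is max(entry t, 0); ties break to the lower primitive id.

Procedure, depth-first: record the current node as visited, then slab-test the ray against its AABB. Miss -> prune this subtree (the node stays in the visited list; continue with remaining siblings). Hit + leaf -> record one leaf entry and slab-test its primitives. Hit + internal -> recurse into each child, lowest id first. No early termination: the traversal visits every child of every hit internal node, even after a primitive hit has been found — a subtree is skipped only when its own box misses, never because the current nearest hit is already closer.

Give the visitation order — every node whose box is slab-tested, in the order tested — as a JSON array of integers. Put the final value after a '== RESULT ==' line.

Trace the traversal:
N0 x:[94/3,136/3] y:[32,99/2] z:[35,143/3] -> hit [35,136/3], descend [2, 3, 5, 6]
  N2 x:[43,136/3] y:[75/2,47] z:[35,121/3] -> miss, prune
  N3 x:[124/3,45] y:[33,99/2] z:[42,143/3] -> hit [42,45], descend [7, 11]
    N7 x:[44,45] y:[33,71/2] z:[136/3,139/3] -> miss, prune
    N11 x:[124/3,44] y:[39,99/2] z:[42,143/3] -> hit [42,44] leaf, test {P2(miss), P9(miss)}
  N5 x:[94/3,38] y:[32,87/2] z:[39,131/3] -> miss, prune
  N6 x:[38,125/3] y:[34,46] z:[119/3,143/3] -> hit [119/3,125/3], descend [1, 4]
    N1 x:[119/3,125/3] y:[34,81/2] z:[119/3,136/3] -> hit [119/3,81/2] leaf, test {P6(miss), P8@t=119/3}
    N4 x:[38,41] y:[85/2,46] z:[136/3,143/3] -> miss, prune

Visited [0, 2, 3, 7, 11, 5, 6, 1, 4]. Tests: 9 box, 2 leaf. Nearest: P8.

== RESULT ==
[0, 2, 3, 7, 11, 5, 6, 1, 4]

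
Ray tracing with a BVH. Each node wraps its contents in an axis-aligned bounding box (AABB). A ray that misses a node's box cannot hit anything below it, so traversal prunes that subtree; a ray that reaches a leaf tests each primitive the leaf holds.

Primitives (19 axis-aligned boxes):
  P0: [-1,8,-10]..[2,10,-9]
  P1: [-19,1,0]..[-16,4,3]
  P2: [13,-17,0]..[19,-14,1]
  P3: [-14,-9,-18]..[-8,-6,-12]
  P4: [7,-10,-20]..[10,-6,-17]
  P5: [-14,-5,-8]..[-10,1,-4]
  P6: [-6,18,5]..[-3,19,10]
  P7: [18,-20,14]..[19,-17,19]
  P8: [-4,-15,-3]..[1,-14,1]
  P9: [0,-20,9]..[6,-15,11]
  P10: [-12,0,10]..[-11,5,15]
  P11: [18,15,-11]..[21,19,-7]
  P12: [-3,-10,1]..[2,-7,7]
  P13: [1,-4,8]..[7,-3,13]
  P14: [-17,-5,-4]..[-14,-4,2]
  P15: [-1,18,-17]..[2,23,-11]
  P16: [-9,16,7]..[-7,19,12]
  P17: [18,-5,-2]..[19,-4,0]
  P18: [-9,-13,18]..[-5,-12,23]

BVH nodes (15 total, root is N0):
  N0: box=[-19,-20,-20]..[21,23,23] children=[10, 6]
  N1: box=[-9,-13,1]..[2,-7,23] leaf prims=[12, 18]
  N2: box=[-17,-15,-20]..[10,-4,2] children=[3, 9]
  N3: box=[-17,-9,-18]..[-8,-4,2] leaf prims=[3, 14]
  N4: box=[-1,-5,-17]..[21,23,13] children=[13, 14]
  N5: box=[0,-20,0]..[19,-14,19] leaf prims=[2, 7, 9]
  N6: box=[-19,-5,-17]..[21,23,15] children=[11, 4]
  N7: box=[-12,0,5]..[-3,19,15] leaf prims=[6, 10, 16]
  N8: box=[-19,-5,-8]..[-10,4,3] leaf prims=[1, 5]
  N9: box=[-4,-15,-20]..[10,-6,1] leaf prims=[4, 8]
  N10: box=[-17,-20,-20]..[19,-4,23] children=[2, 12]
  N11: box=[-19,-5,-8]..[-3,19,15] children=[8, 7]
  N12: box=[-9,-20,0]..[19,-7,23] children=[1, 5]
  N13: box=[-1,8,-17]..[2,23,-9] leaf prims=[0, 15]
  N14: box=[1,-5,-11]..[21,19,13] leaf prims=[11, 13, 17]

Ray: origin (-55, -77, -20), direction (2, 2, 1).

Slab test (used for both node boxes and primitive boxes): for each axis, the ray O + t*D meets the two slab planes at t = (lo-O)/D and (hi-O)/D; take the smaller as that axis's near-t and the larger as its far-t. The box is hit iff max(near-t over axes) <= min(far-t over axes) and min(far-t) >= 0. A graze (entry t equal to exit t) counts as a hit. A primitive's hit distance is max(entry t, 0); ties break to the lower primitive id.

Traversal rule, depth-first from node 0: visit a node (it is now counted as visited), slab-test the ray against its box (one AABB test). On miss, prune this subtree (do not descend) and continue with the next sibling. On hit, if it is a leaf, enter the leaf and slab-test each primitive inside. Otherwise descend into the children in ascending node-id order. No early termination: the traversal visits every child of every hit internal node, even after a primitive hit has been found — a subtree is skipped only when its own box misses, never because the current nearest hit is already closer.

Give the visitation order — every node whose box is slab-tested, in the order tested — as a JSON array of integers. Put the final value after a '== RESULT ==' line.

Trace the traversal:
N0 x:[18,38] y:[57/2,50] z:[0,43] -> hit [57/2,38], descend [6, 10]
  N6 x:[18,38] y:[36,50] z:[3,35] -> miss, prune
  N10 x:[19,37] y:[57/2,73/2] z:[0,43] -> hit [57/2,73/2], descend [2, 12]
    N2 x:[19,65/2] y:[31,73/2] z:[0,22] -> miss, prune
    N12 x:[23,37] y:[57/2,35] z:[20,43] -> hit [57/2,35], descend [1, 5]
      N1 x:[23,57/2] y:[32,35] z:[21,43] -> miss, prune
      N5 x:[55/2,37] y:[57/2,63/2] z:[20,39] -> hit [57/2,63/2] leaf, test {P2(miss), P7(miss), P9@t=29}

Visited [0, 6, 10, 2, 12, 1, 5]. Tests: 7 box, 1 leaf. Nearest: P9.

== RESULT ==
[0, 6, 10, 2, 12, 1, 5]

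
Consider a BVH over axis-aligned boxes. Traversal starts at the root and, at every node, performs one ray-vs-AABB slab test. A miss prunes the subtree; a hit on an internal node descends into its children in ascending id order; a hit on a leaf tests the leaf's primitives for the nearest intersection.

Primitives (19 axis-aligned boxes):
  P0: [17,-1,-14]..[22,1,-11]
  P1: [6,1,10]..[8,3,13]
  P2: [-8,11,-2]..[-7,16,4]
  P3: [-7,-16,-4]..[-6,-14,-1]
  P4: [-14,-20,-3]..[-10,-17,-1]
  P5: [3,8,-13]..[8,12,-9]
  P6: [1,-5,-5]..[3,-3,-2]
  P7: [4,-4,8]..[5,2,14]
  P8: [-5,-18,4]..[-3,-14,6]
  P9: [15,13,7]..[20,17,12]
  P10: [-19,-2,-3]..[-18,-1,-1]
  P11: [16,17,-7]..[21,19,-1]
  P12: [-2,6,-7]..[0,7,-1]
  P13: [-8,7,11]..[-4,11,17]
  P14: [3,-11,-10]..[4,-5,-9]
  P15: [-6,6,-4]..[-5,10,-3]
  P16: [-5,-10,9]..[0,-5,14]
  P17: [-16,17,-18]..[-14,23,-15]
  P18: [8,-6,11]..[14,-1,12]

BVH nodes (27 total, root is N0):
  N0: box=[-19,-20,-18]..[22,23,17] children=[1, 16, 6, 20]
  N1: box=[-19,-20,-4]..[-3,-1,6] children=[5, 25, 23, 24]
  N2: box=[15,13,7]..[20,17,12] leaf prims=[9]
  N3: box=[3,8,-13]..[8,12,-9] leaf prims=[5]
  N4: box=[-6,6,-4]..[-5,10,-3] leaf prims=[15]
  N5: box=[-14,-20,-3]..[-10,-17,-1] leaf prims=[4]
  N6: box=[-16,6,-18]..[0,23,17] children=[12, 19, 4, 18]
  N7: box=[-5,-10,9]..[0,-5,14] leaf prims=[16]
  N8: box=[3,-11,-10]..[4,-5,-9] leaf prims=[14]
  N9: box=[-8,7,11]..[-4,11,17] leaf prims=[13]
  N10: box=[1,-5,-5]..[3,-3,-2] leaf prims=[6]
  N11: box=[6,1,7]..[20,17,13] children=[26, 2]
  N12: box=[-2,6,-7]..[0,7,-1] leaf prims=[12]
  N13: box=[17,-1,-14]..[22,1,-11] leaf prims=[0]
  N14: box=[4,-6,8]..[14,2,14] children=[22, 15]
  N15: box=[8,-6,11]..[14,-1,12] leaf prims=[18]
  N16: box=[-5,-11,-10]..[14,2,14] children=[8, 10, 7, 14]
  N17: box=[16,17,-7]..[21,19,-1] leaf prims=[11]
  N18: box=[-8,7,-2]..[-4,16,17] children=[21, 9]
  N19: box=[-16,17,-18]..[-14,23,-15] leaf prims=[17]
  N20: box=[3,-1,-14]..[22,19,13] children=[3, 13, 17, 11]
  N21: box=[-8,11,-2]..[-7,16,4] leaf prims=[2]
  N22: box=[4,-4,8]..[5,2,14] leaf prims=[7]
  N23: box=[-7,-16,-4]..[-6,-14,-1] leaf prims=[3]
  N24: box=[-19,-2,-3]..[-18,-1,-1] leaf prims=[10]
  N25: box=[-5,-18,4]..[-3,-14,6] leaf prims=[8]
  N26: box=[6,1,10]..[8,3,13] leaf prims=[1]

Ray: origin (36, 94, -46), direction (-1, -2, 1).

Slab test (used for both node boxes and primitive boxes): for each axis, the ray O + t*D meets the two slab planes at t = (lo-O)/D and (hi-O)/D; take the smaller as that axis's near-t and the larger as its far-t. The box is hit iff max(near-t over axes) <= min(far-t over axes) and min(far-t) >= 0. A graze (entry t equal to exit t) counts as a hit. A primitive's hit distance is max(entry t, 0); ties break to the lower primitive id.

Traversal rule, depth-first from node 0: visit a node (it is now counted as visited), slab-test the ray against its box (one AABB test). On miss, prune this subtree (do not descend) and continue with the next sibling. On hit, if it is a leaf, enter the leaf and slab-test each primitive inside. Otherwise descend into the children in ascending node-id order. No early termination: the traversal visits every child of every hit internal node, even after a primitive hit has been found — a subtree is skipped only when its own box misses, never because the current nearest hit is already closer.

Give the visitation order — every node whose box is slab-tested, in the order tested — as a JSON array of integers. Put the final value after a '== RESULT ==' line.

Traverse from the root:
N0 x:[14,55] y:[71/2,57] z:[28,63] -> hit [71/2,55], descend [1, 6, 16, 20]
  N1 x:[39,55] y:[95/2,57] z:[42,52] -> hit [95/2,52], descend [5, 23, 24, 25]
    N5 x:[46,50] y:[111/2,57] z:[43,45] -> miss, prune
    N23 x:[42,43] y:[54,55] z:[42,45] -> miss, prune
    N24 x:[54,55] y:[95/2,48] z:[43,45] -> miss, prune
    N25 x:[39,41] y:[54,56] z:[50,52] -> miss, prune
  N6 x:[36,52] y:[71/2,44] z:[28,63] -> hit [36,44], descend [4, 12, 18, 19]
    N4 x:[41,42] y:[42,44] z:[42,43] -> hit [42,42] leaf, test {P15@t=42}
    N12 x:[36,38] y:[87/2,44] z:[39,45] -> miss, prune
    N18 x:[40,44] y:[39,87/2] z:[44,63] -> miss, prune
    N19 x:[50,52] y:[71/2,77/2] z:[28,31] -> miss, prune
  N16 x:[22,41] y:[46,105/2] z:[36,60] -> miss, prune
  N20 x:[14,33] y:[75/2,95/2] z:[32,59] -> miss, prune

13 AABB tests over nodes [0, 1, 5, 23, 24, 25, 6, 4, 12, 18, 19, 16, 20]; 1 leaf entered; closest P15.

== RESULT ==
[0, 1, 5, 23, 24, 25, 6, 4, 12, 18, 19, 16, 20]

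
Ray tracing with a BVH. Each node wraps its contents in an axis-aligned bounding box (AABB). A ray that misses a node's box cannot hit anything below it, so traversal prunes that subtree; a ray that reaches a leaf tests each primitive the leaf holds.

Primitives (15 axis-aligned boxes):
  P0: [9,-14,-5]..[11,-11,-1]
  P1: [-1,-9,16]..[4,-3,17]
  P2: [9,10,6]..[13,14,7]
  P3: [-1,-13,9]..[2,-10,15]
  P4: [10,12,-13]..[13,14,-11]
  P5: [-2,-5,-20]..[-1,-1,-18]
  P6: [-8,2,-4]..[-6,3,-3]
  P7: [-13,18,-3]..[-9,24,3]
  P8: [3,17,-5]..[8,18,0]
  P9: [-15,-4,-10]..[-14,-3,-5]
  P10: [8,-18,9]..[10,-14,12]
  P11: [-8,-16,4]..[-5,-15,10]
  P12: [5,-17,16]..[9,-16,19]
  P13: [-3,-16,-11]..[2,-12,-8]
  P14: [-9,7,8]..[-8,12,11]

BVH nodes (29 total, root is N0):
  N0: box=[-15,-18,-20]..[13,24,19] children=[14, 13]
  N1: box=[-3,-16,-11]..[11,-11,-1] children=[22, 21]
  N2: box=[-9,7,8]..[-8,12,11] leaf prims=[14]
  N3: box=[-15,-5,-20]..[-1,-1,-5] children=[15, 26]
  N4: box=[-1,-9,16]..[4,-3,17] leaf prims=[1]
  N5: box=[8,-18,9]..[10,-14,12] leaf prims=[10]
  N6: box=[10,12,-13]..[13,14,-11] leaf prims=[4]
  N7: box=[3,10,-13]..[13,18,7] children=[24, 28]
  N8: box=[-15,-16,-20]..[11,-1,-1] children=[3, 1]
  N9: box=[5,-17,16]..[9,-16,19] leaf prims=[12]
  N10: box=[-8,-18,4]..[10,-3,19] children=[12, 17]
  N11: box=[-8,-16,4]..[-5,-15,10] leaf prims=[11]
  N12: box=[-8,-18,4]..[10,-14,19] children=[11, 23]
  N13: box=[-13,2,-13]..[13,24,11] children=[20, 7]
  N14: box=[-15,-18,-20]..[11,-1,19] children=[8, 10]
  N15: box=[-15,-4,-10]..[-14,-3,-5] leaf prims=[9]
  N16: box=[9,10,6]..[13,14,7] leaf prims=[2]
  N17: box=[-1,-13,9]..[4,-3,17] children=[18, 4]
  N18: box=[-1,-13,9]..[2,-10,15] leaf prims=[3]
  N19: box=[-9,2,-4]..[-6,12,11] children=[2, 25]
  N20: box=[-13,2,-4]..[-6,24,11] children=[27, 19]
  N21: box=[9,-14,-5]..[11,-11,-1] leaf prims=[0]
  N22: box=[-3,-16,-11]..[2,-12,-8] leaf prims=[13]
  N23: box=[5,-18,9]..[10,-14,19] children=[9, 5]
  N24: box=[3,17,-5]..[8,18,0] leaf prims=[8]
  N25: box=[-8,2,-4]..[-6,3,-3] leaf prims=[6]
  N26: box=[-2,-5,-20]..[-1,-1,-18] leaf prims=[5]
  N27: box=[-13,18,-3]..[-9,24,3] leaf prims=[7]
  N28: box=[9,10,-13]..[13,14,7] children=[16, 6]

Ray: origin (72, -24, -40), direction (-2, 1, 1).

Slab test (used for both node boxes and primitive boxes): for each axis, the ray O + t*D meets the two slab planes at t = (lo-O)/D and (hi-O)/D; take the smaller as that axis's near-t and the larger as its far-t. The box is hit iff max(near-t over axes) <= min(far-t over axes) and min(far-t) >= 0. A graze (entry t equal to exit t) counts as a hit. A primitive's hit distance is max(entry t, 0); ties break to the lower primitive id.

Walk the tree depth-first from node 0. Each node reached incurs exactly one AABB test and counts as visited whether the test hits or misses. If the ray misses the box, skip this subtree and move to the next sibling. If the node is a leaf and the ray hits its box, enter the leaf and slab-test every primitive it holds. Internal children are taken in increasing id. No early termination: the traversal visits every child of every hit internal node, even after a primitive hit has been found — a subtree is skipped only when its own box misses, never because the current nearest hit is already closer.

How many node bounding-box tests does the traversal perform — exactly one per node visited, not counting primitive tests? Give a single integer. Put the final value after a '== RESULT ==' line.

Trace the traversal:
N0 x:[59/2,87/2] y:[6,48] z:[20,59] -> hit [59/2,87/2], descend [13, 14]
  N13 x:[59/2,85/2] y:[26,48] z:[27,51] -> hit [59/2,85/2], descend [7, 20]
    N7 x:[59/2,69/2] y:[34,42] z:[27,47] -> hit [34,69/2], descend [24, 28]
      N24 x:[32,69/2] y:[41,42] z:[35,40] -> miss, prune
      N28 x:[59/2,63/2] y:[34,38] z:[27,47] -> miss, prune
    N20 x:[39,85/2] y:[26,48] z:[36,51] -> hit [39,85/2], descend [19, 27]
      N19 x:[39,81/2] y:[26,36] z:[36,51] -> miss, prune
      N27 x:[81/2,85/2] y:[42,48] z:[37,43] -> hit [42,85/2] leaf, test {P7@t=42}
  N14 x:[61/2,87/2] y:[6,23] z:[20,59] -> miss, prune

Visited [0, 13, 7, 24, 28, 20, 19, 27, 14]. Tests: 9 box, 1 leaf. Nearest: P7.

== RESULT ==
9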